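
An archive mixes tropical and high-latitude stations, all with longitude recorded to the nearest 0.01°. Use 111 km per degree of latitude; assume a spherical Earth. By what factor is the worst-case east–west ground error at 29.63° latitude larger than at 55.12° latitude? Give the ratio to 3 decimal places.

Rounding to 2 decimal places leaves the longitude within ±0.005° of the true value.
Error at 29.63° = 0.005° × 111000 × cos 29.63° ≈ 555 × 0.8692 = 482.43 m.
At 55.12°: 0.005° × 111000 × cos 55.12° = 0.005 × 111000 × 0.5719 ≈ 317.38 m.
The ratio reduces to cos 29.63° / cos 55.12° = 0.8692/0.5719 ≈ 1.5200.

1.520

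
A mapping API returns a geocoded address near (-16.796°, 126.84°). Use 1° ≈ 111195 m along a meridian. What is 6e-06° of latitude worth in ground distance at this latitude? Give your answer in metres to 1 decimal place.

Along a meridian 6e-06° is 6e-06 × 111195 = 0.66717 m.

0.7 metres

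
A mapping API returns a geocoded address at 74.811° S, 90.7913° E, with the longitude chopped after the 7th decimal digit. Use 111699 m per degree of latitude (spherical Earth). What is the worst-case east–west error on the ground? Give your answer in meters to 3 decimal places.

0.003 meters

Truncating at 7 decimal places can drop up to a full unit in the last place, so the longitude may be off by as much as 1e-07°.
At latitude 74.811° a degree of longitude spans 111699 m × cos 74.811° = 111699 × 0.2620 ≈ 29265.6 m.
East–west error: 1e-07° × 29265.6 m/° ≈ 0.00292656 m.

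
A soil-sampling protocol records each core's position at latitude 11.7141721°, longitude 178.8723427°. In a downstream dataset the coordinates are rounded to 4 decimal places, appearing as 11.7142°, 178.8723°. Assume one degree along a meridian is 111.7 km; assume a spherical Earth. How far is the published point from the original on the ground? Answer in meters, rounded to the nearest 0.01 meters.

5.61 meters

Δlat = 11.7141721 − 11.7142 = -0.0000279°; Δlon = 178.8723427 − 178.8723 = +0.0000427°.
North–south shift: -0.0000279 × 111700 = -3.11643 m.
E–W at 11.7142°: 0.0000427° × 111700 × cos 11.7142° = 0.0000427 × 111700 × 0.9792 ≈ 4.67025 m.
Hypotenuse of the two orthogonal shifts: √(3.11643² + 4.67025²) = 5.61457 m.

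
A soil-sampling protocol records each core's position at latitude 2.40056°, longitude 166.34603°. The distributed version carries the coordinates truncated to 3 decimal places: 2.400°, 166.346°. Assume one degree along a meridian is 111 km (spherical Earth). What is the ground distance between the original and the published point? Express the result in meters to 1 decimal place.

62.2 meters

The latitude changed by +0.00056° and the longitude by +0.00003°.
N–S: 0.00056° × 111000 m/° = 62.16 m.
E–W at 2.4°: 0.00003° × 111000 × cos 2.4° = 0.00003 × 111000 × 0.9991 ≈ 3.32708 m.
Distance: √(62.16² + 3.32708²) ≈ 62.249 m.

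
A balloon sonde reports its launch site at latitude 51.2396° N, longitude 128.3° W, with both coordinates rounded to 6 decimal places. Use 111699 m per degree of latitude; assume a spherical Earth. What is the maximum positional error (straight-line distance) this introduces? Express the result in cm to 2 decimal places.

Rounding to 6 decimal places leaves each coordinate within ±5e-07° of the true value.
Latitude error → 5e-07 × 111699 = 0.0558495 m along the meridian.
E–W at 51.2396°: 5e-07° × 111699 × cos 51.2396° = 5e-07 × 111699 × 0.6261 ≈ 0.0349654 m.
Combining orthogonally: (0.0558495² + 0.0349654²)^½ ≈ 0.0658919 m.
That is 0.0658919 m = 6.5892 cm.

6.59 cm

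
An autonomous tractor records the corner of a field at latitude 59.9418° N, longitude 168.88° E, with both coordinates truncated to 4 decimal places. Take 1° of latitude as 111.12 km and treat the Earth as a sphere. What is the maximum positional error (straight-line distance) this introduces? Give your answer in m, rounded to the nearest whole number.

Truncating at 4 decimal places can drop up to a full unit in the last place, so each coordinate may be off by as much as 0.0001°.
North–south component: 0.0001° × 111120 = 11.112 m.
E–W at 59.9418°: 0.0001° × 111120 × cos 59.9418° = 0.0001 × 111120 × 0.5009 ≈ 5.56577 m.
Combining orthogonally: (11.112² + 5.56577²)^½ ≈ 12.428 m.

12 m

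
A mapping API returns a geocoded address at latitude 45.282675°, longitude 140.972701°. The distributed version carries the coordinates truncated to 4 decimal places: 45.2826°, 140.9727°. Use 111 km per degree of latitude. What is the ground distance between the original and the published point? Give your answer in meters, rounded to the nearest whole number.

8 meters

Δlat = 45.282675 − 45.2826 = +0.000075°; Δlon = 140.972701 − 140.9727 = +0.000001°.
North–south shift: 0.000075 × 111000 = 8.325 m.
E–W at 45.2826°: 0.000001° × 111000 × cos 45.2826° = 0.000001 × 111000 × 0.7036 ≈ 0.0781008 m.
Hypotenuse of the two orthogonal shifts: √(8.325² + 0.0781008²) = 8.32537 m.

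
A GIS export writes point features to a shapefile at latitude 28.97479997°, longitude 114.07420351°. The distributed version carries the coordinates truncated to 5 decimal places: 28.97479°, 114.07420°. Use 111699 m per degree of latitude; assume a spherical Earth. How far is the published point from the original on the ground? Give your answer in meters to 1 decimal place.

Δlat = 28.97479997 − 28.97479 = +0.00000997°; Δlon = 114.07420351 − 114.07420 = +0.00000351°.
N–S: 0.00000997° × 111699 m/° = 1.11364 m.
E–W at 28.9748°: 0.00000351° × 111699 × cos 28.9748° = 0.00000351 × 111699 × 0.8748 ≈ 0.34299 m.
Distance: √(1.11364² + 0.34299²) ≈ 1.16526 m.

1.2 meters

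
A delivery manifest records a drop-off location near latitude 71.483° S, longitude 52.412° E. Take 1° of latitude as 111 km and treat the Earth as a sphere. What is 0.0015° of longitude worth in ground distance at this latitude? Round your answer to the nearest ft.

173 ft

At 71.483° a degree of longitude is 111000 × cos 71.483° ≈ 35252 m, so 0.0015° corresponds to 52.8781 m.
Converting: 52.8781 m × 3.2808 ft/m ≈ 173.48 ft.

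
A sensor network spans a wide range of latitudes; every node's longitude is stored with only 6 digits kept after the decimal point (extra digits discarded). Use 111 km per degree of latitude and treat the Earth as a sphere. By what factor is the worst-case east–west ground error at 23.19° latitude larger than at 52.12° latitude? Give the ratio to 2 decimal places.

Truncating at 6 decimal places can drop up to a full unit in the last place, so the longitude may be off by as much as 1e-06°.
Error at 23.19° = 1e-06° × 111000 × cos 23.19° ≈ 0.111 × 0.9192 = 0.10203 m.
Error at 52.12° = 1e-06° × 111000 × cos 52.12° ≈ 0.111 × 0.6140 = 0.068155 m.
Ratio: 0.10203 / 0.068155 = cos 23.19° / cos 52.12° ≈ 1.4971.

1.50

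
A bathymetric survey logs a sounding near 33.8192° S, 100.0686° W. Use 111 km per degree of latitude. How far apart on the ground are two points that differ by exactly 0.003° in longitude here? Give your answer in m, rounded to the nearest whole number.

At 33.8192° a degree of longitude is 111000 × cos 33.8192° ≈ 92218.6 m, so 0.003° corresponds to 276.656 m.

277 m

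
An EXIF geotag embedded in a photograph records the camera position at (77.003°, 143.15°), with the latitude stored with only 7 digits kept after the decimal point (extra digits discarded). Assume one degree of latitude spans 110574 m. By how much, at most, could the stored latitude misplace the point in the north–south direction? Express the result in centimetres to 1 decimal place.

Truncating at 7 decimal places can drop up to a full unit in the last place, so the latitude may be off by as much as 1e-07°.
Along the meridian that is 1e-07° × 110574 m/° = 0.0110574 m.
That is 0.0110574 m = 1.1057 cm.

1.1 centimetres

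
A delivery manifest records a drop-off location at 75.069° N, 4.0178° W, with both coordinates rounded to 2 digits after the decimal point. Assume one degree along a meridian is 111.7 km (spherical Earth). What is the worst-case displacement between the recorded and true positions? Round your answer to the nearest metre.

577 metres

Rounding to 2 decimal places leaves each coordinate within ±0.005° of the true value.
Latitude error → 0.005 × 111700 = 558.5 m along the meridian.
East–west component at 75.069°: 0.005° × 111700 × cos 75.069° ≈ 0.005 × 28780.1 ≈ 143.901 m.
Combining orthogonally: (558.5² + 143.901²)^½ ≈ 576.741 m.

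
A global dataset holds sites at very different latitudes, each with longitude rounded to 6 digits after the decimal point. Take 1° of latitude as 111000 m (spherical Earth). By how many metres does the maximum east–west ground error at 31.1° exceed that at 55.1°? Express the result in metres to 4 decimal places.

Rounding to 6 decimal places leaves the longitude within ±5e-07° of the true value.
At 31.1°: 5e-07° × 111000 × cos 31.1° = 5e-07 × 111000 × 0.8563 ≈ 0.047523 m.
At 55.1°: 5e-07° × 111000 × cos 55.1° = 5e-07 × 111000 × 0.5721 ≈ 0.031754 m.
Difference: 0.047523 − 0.031754 = 0.015769 m.

0.0158 metres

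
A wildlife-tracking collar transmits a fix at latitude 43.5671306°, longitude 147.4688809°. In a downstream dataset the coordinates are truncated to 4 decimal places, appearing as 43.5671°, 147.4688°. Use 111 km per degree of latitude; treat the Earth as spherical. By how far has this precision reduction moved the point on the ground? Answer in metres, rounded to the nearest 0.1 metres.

7.3 metres

Δlat = 43.5671306 − 43.5671 = +0.0000306°; Δlon = 147.4688809 − 147.4688 = +0.0000809°.
North–south shift: 0.0000306 × 111000 = 3.3966 m.
East–west at this latitude: 0.0000809° × 111000 × cos 43.5671° ≈ 0.0000809 × 80427 = 6.50655 m.
Hypotenuse of the two orthogonal shifts: √(3.3966² + 6.50655²) = 7.33976 m.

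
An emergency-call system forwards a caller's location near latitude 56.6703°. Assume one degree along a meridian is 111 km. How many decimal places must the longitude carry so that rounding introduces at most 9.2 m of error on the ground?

At 56.6703° one degree of longitude covers 111000 × cos 56.6703° ≈ 111000 × 0.5495 ≈ 60989.6 m.
N decimal places → at most half a unit in the last place, 0.5 × 10⁻ᴺ° = 60989.6/2 × 10⁻ᴺ m.
Need 0.5 × 60989.6 × 10⁻ᴺ ≤ 9.2 → 10⁻ᴺ ≤ 3.017e-04, so N ≥ 3.52.
So 4 decimal places suffice (3.05 m); 3 would allow up to 30.5 m.

4 decimal places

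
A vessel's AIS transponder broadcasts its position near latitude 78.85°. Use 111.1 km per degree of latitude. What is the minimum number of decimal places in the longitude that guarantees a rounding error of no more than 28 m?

At 78.85° one degree of longitude covers 111100 × cos 78.85° ≈ 111100 × 0.1934 ≈ 21484.3 m.
With N decimal places the half-ulp bound is 0.5·10⁻ᴺ°, or 0.5·10⁻ᴺ × 21484.3 m on the ground.
Setting 10742.2 × 10⁻ᴺ ≤ 28 gives 10ᴺ ≥ 383.6, i.e. N ≥ 2.58.
So 3 decimal places suffice (10.7 m); 2 would allow up to 107 m.

3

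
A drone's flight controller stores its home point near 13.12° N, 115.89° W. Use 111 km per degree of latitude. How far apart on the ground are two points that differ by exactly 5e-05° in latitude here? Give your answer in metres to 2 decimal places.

5.55 metres

Along a meridian 5e-05° is 5e-05 × 111000 = 5.55 m.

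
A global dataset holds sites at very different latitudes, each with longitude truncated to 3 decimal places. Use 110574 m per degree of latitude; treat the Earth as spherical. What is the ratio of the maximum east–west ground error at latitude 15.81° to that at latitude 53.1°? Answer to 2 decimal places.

Truncating at 3 decimal places can drop up to a full unit in the last place, so the longitude may be off by as much as 0.001°.
At 15.81°: 0.001° × 110574 × cos 15.81° = 0.001 × 110574 × 0.9622 ≈ 106.39 m.
At 53.1°: 0.001° × 110574 × cos 53.1° = 0.001 × 110574 × 0.6004 ≈ 66.391 m.
The ratio reduces to cos 15.81° / cos 53.1° = 0.9622/0.6004 ≈ 1.6025.

1.60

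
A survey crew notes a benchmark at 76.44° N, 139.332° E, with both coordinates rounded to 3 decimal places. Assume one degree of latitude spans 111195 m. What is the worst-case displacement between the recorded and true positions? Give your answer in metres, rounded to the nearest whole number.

Rounding to 3 decimal places leaves each coordinate within ±0.0005° of the true value.
North–south component: 0.0005° × 111195 = 55.5975 m.
Longitude error → 0.0005 × 111195 × cos 76.44° = 0.0005 × 111195 × 0.2345 ≈ 13.0356 m.
Combining orthogonally: (55.5975² + 13.0356²)^½ ≈ 57.1052 m.

57 metres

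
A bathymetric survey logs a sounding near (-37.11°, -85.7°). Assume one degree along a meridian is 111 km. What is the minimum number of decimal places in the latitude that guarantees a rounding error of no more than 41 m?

4

One degree of latitude covers 111000 m.
N decimal places → at most half a unit in the last place, 0.5 × 10⁻ᴺ° = 111000/2 × 10⁻ᴺ m.
Setting 55500 × 10⁻ᴺ ≤ 41 gives 10ᴺ ≥ 1354, i.e. N ≥ 3.13.
So 4 decimal places suffice (5.55 m); 3 would allow up to 55.5 m.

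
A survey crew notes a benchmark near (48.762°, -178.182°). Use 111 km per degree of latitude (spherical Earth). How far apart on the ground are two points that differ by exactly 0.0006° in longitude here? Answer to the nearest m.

44 m

At 48.762° a degree of longitude is 111000 × cos 48.762° ≈ 73169.9 m, so 0.0006° corresponds to 43.9019 m.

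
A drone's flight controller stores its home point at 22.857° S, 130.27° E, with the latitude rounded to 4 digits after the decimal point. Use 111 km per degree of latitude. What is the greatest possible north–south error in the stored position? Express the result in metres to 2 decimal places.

5.55 metres

Rounding to 4 decimal places leaves the latitude within ±5e-05° of the true value.
Along the meridian that is 5e-05° × 111000 m/° = 5.55 m.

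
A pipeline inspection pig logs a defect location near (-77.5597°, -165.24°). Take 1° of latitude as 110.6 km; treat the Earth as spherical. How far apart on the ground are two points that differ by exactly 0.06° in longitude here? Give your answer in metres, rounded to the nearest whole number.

0.06° of longitude at 77.5597° is 0.06 × 110600 × cos 77.5597° ≈ 0.06 × 23825.7 = 1429.54 m.

1430 metres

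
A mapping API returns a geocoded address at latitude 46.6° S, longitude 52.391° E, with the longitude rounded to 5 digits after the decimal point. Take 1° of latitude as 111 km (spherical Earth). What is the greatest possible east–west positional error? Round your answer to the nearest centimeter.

Rounding to 5 decimal places leaves the longitude within ±5e-06° of the true value.
At latitude 46.6° a degree of longitude spans 111000 m × cos 46.6° = 111000 × 0.6871 ≈ 76266.7 m.
So at most 5e-06° × 76266.7 ≈ 0.381334 m east–west.
That is 0.381334 m = 38.133 cm.

38 centimeters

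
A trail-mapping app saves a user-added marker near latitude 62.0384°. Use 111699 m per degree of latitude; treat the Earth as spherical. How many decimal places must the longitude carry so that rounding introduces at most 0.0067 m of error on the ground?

At 62.0384° one degree of longitude covers 111699 × cos 62.0384° ≈ 111699 × 0.4689 ≈ 52373.4 m.
N decimal places → at most half a unit in the last place, 0.5 × 10⁻ᴺ° = 52373.4/2 × 10⁻ᴺ m.
Need 0.5 × 52373.4 × 10⁻ᴺ ≤ 0.0067 → 10⁻ᴺ ≤ 2.559e-07, so N ≥ 6.59.
N = 6 would give 0.0262 m (too coarse); N = 7 gives 0.00262 m ≤ 0.0067 m.

7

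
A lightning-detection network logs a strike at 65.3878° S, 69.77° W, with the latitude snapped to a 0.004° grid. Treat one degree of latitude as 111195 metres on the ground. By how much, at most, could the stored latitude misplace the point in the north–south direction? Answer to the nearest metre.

222 metres

With a 0.004° grid the true value lies within half a step, ±0.004°/2 = ±0.002°, of the stored one.
So the N–S error is at most 0.002 × 111195 = 222.39 m.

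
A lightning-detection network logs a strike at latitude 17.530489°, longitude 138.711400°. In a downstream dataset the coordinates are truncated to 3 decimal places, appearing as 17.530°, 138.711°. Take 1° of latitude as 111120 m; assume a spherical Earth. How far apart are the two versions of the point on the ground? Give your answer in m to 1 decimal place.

Δlat = 17.530489 − 17.530 = +0.000489°; Δlon = 138.711400 − 138.711 = +0.000400°.
North–south shift: 0.000489 × 111120 = 54.3377 m.
East–west at this latitude: 0.000400° × 111120 × cos 17.53° ≈ 0.000400 × 105960 = 42.3838 m.
Distance: √(54.3377² + 42.3838²) ≈ 68.9128 m.

68.9 m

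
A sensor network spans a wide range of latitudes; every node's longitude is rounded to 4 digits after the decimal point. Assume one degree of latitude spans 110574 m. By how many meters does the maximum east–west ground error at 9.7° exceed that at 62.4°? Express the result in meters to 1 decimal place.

2.9 meters

Rounding to 4 decimal places leaves the longitude within ±5e-05° of the true value.
At 9.7°: 5e-05° × 110574 × cos 9.7° = 5e-05 × 110574 × 0.9857 ≈ 5.4497 m.
At 62.4°: 5e-05° × 110574 × cos 62.4° = 5e-05 × 110574 × 0.4633 ≈ 2.5614 m.
Difference: 5.4497 − 2.5614 = 2.8882 m.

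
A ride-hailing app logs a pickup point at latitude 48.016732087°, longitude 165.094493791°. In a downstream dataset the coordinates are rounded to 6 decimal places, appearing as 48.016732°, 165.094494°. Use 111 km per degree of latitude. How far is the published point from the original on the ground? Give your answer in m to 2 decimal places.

Δlat = 48.016732087 − 48.016732 = +0.000000087°; Δlon = 165.094493791 − 165.094494 = -0.000000209°.
N–S: 0.000000087° × 111000 m/° = 0.009657 m.
E–W at 48.0167°: -0.000000209° × 111000 × cos 48.0167° = -0.000000209 × 111000 × 0.6689 ≈ -0.0155181 m.
Distance: √(0.009657² + 0.0155181²) ≈ 0.0182776 m.

0.02 m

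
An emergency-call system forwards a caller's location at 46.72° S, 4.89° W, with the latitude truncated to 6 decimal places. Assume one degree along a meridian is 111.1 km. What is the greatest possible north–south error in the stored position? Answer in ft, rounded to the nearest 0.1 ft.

0.4 ft

Truncating at 6 decimal places can drop up to a full unit in the last place, so the latitude may be off by as much as 1e-06°.
North–south distance: 1e-06° × 111100 m/° = 0.1111 m.
In feet: 0.1111 m ÷ 0.3048 ≈ 0.3645 ft.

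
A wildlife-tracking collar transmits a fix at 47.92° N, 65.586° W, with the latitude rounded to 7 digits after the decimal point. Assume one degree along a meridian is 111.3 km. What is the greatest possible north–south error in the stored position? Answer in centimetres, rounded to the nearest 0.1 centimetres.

Rounding to 7 decimal places leaves the latitude within ±5e-08° of the true value.
So the N–S error is at most 5e-08 × 111300 = 0.005565 m.
That is 0.005565 m = 0.5565 cm.

0.6 centimetres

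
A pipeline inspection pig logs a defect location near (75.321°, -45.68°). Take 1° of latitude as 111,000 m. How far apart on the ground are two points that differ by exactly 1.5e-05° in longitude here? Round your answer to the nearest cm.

42 cm

One degree of longitude here spans 111000 × cos 75.321° = 111000 × 0.2534 ≈ 28127.8 m; 1.5e-05° of that is 0.421917 m.
That is 0.421917 m = 42.192 cm.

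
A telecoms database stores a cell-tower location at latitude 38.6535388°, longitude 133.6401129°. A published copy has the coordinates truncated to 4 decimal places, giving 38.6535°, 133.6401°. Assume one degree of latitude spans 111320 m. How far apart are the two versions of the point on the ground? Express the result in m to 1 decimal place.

Δlat = 38.6535388 − 38.6535 = +0.0000388°; Δlon = 133.6401129 − 133.6401 = +0.0000129°.
N–S: 0.0000388° × 111320 m/° = 4.31922 m.
East–west at this latitude: 0.0000129° × 111320 × cos 38.6535° ≈ 0.0000129 × 86934 = 1.12145 m.
Hypotenuse of the two orthogonal shifts: √(4.31922² + 1.12145²) = 4.46243 m.

4.5 m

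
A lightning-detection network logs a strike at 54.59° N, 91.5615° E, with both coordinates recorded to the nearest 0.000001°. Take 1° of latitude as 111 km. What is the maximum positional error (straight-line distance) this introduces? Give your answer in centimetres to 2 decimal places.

6.41 centimetres

Rounding to 6 decimal places leaves each coordinate within ±5e-07° of the true value.
North–south component: 5e-07° × 111000 = 0.0555 m.
East–west component at 54.59°: 5e-07° × 111000 × cos 54.59° ≈ 5e-07 × 64316 ≈ 0.032158 m.
Worst case both components are at the extreme and orthogonal: √(0.0555² + 0.032158²) ≈ 0.0641435 m.
That is 0.0641435 m = 6.4143 cm.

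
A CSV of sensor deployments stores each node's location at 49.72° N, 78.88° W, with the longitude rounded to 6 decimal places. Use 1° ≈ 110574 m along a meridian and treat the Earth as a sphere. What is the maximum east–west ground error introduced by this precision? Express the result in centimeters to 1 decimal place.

3.6 centimeters

Rounding to 6 decimal places leaves the longitude within ±5e-07° of the true value.
Parallels shrink by cos φ, so at 49.72° a degree of longitude is 110574 × 0.6465 ≈ 71488.7 m.
So at most 5e-07° × 71488.7 ≈ 0.0357443 m east–west.
That is 0.0357443 m = 3.5744 cm.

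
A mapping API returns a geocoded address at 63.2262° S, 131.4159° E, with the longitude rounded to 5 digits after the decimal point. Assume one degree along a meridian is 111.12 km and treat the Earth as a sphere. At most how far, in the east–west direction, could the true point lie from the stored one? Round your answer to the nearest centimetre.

25 centimetres

Rounding to 5 decimal places leaves the longitude within ±5e-06° of the true value.
At latitude 63.2262° a degree of longitude spans 111120 m × cos 63.2262° = 111120 × 0.4505 ≈ 50056.2 m.
East–west error: 5e-06° × 50056.2 m/° ≈ 0.250281 m.
That is 0.250281 m = 25.028 cm.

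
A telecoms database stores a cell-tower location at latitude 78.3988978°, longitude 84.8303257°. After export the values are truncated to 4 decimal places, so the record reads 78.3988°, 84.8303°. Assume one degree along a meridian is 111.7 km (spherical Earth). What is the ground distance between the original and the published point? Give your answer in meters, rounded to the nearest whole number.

The latitude changed by +0.0000978° and the longitude by +0.0000257°.
N–S: 0.0000978° × 111700 m/° = 10.9243 m.
E–W at 78.3988°: 0.0000257° × 111700 × cos 78.3988° = 0.0000257 × 111700 × 0.2011 ≈ 0.577291 m.
Hypotenuse of the two orthogonal shifts: √(10.9243² + 0.577291²) = 10.9395 m.

11 meters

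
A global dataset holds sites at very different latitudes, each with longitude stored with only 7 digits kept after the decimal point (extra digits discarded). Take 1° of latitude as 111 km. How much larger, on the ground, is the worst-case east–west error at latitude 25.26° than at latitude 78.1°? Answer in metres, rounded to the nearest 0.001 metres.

Truncating at 7 decimal places can drop up to a full unit in the last place, so the longitude may be off by as much as 1e-07°.
Error at 25.26° = 1e-07° × 111000 × cos 25.26° ≈ 0.0111 × 0.9044 = 0.010039 m.
At 78.1°: 1e-07° × 111000 × cos 78.1° = 1e-07 × 111000 × 0.2062 ≈ 0.0022889 m.
So the lower-latitude error exceeds the higher by 0.010039 − 0.0022889 = 0.0077498 m.

0.008 metres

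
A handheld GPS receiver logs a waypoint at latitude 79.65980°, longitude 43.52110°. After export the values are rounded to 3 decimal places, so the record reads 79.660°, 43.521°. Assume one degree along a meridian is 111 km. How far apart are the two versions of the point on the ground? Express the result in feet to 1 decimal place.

73.1 feet

The latitude changed by -0.00020° and the longitude by +0.00010°.
N–S: -0.00020° × 111000 m/° = -22.2 m.
East–west at this latitude: 0.00010° × 111000 × cos 79.66° ≈ 0.00010 × 19923.3 = 1.99233 m.
Distance: √(22.2² + 1.99233²) ≈ 22.2892 m.
Converting: 22.2892 m × 3.2808 ft/m ≈ 73.127 ft.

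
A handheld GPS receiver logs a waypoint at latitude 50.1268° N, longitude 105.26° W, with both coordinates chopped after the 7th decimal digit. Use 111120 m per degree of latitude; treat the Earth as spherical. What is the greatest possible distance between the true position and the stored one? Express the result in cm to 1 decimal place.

Truncating at 7 decimal places can drop up to a full unit in the last place, so each coordinate may be off by as much as 1e-07°.
N–S: 1e-07° × 111120 m/° = 0.011112 m.
Longitude error → 1e-07 × 111120 × cos 50.1268° = 1e-07 × 111120 × 0.6411 ≈ 0.0071238 m.
Worst case both components are at the extreme and orthogonal: √(0.011112² + 0.0071238²) ≈ 0.0131994 m.
That is 0.0131994 m = 1.3199 cm.

1.3 cm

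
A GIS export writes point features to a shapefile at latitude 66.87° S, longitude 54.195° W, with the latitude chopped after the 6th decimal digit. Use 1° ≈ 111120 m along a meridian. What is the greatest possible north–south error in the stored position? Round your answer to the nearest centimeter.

Truncating at 6 decimal places can drop up to a full unit in the last place, so the latitude may be off by as much as 1e-06°.
So the N–S error is at most 1e-06 × 111120 = 0.11112 m.
That is 0.11112 m = 11.112 cm.

11 centimeters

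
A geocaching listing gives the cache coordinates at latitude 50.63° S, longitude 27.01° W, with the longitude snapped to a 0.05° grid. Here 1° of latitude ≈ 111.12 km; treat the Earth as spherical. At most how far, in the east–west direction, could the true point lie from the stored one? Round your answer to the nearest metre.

1762 metres

With a 0.05° grid the true value lies within half a step, ±0.05°/2 = ±0.025°, of the stored one.
Parallels shrink by cos φ, so at 50.63° a degree of longitude is 111120 × 0.6343 ≈ 70486.3 m.
East–west error: 0.025° × 70486.3 m/° ≈ 1762.16 m.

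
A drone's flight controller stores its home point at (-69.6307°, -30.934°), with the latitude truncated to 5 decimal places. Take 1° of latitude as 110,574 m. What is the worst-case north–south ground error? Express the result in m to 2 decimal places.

Truncating at 5 decimal places can drop up to a full unit in the last place, so the latitude may be off by as much as 1e-05°.
Along the meridian that is 1e-05° × 110574 m/° = 1.10574 m.

1.11 m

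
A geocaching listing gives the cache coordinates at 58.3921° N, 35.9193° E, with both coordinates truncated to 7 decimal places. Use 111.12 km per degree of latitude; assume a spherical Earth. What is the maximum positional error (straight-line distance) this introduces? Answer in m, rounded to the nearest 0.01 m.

0.01 m

Truncating at 7 decimal places can drop up to a full unit in the last place, so each coordinate may be off by as much as 1e-07°.
North–south component: 1e-07° × 111120 = 0.011112 m.
Longitude error → 1e-07 × 111120 × cos 58.3921° = 1e-07 × 111120 × 0.5241 ≈ 0.00582384 m.
Combining orthogonally: (0.011112² + 0.00582384²)^½ ≈ 0.0125457 m.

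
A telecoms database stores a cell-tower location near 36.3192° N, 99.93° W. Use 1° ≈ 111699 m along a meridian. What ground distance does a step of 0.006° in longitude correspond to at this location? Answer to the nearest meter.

One degree of longitude here spans 111699 × cos 36.3192° = 111699 × 0.8057 ≈ 89999.2 m; 0.006° of that is 539.995 m.

540 meters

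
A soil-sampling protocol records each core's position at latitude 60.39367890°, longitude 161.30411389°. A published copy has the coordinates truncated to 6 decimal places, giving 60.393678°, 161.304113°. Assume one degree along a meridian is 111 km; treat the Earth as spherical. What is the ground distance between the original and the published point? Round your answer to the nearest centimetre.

The latitude changed by +0.00000090° and the longitude by +0.00000089°.
N–S: 0.00000090° × 111000 m/° = 0.0999 m.
East–west at this latitude: 0.00000089° × 111000 × cos 60.3937° ≈ 0.00000089 × 54838.2 = 0.048806 m.
Combined displacement = (0.0999² + 0.048806²)^½ ≈ 0.111185 m.
That is 0.111185 m = 11.118 cm.

11 centimetres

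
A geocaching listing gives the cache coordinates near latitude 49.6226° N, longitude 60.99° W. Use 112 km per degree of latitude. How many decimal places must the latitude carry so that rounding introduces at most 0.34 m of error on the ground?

6 decimal places

One degree of latitude covers 112000 m.
With N decimal places the half-ulp bound is 0.5·10⁻ᴺ°, or 0.5·10⁻ᴺ × 112000 m on the ground.
Need 0.5 × 112000 × 10⁻ᴺ ≤ 0.34 → 10⁻ᴺ ≤ 6.071e-06, so N ≥ 5.22.
N = 5 would give 0.56 m (too coarse); N = 6 gives 0.056 m ≤ 0.34 m.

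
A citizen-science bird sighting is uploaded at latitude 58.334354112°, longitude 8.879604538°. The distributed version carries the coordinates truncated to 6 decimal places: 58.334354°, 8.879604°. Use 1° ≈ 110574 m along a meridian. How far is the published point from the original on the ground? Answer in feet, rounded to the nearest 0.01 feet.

0.11 feet

The latitude changed by +0.000000112° and the longitude by +0.000000538°.
N–S: 0.000000112° × 110574 m/° = 0.0123843 m.
E–W at 58.3344°: 0.000000538° × 110574 × cos 58.3344° = 0.000000538 × 110574 × 0.5250 ≈ 0.0312293 m.
Combined displacement = (0.0123843² + 0.0312293²)^½ ≈ 0.0335953 m.
In feet: 0.0335953 m ÷ 0.3048 ≈ 0.11022 ft.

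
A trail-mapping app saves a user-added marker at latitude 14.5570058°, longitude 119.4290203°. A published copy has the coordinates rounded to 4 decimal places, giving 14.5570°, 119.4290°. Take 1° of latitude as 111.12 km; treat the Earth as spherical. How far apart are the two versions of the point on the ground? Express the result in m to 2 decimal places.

2.28 m

The latitude changed by +0.0000058° and the longitude by +0.0000203°.
N–S: 0.0000058° × 111120 m/° = 0.644496 m.
East–west at this latitude: 0.0000203° × 111120 × cos 14.557° ≈ 0.0000203 × 107553 = 2.18332 m.
Distance: √(0.644496² + 2.18332²) ≈ 2.27646 m.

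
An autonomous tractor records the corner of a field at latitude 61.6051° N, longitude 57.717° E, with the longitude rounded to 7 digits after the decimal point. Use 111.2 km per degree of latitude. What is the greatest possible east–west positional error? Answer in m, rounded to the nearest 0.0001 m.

0.0026 m

Rounding to 7 decimal places leaves the longitude within ±5e-08° of the true value.
One degree of longitude at 61.6051° is 111200 × cos 61.6051° ≈ 111200 × 0.4755 = 52880.7 m.
Maximum E–W displacement: 5e-08 × 52880.7 = 0.00264404 m.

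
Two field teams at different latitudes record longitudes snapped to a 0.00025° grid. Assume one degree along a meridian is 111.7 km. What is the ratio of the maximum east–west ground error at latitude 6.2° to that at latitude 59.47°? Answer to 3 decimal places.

1.957

With a 0.00025° grid the true value lies within half a step, ±0.00025°/2 = ±0.000125°, of the stored one.
Error at 6.2° = 0.000125° × 111700 × cos 6.2° ≈ 13.963 × 0.9942 = 13.881 m.
Error at 59.47° = 0.000125° × 111700 × cos 59.47° ≈ 13.963 × 0.5080 = 7.0928 m.
The ratio reduces to cos 6.2° / cos 59.47° = 0.9942/0.5080 ≈ 1.9570.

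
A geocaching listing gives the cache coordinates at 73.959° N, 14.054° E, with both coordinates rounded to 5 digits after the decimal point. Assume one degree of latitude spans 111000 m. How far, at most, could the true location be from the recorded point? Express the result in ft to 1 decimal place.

Rounding to 5 decimal places leaves each coordinate within ±5e-06° of the true value.
Latitude error → 5e-06 × 111000 = 0.555 m along the meridian.
E–W at 73.959°: 5e-06° × 111000 × cos 73.959° = 5e-06 × 111000 × 0.2763 ≈ 0.15336 m.
Worst case both components are at the extreme and orthogonal: √(0.555² + 0.15336²) ≈ 0.575799 m.
In feet: 0.575799 m ÷ 0.3048 ≈ 1.8891 ft.

1.9 ft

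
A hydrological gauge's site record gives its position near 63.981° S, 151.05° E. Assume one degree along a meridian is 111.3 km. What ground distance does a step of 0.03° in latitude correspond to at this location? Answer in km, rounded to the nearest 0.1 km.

3.3 km

0.03° × 111300 m/° = 3339 m.
That is 3339 m = 3.339 km.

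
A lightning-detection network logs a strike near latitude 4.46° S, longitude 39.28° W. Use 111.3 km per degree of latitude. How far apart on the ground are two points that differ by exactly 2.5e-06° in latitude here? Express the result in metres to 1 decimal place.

0.3 metres

Along a meridian 2.5e-06° is 2.5e-06 × 111300 = 0.27825 m.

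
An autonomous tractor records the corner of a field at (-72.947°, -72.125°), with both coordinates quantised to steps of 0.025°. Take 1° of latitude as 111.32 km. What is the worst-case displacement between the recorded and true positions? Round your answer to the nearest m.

With a 0.025° grid the true value lies within half a step, ±0.025°/2 = ±0.0125°, of the stored one.
Latitude error → 0.0125 × 111320 = 1391.5 m along the meridian.
Longitude error → 0.0125 × 111320 × cos 72.947° = 0.0125 × 111320 × 0.2933 ≈ 408.066 m.
The two errors are perpendicular, so the maximum displacement is √(1391.5² + 408.066²) ≈ 1450.1 m.

1450 m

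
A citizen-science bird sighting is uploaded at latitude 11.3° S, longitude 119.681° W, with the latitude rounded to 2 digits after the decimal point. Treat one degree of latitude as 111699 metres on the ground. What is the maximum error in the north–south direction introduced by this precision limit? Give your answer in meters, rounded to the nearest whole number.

Rounding to 2 decimal places leaves the latitude within ±0.005° of the true value.
Along the meridian that is 0.005° × 111699 m/° = 558.495 m.

558 meters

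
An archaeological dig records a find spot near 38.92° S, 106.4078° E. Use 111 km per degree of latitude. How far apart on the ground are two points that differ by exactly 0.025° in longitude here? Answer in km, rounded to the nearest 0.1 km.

0.025° of longitude at 38.92° is 0.025 × 111000 × cos 38.92° ≈ 0.025 × 86360.7 = 2159.02 m.
That is 2159.02 m = 2.159 km.

2.2 km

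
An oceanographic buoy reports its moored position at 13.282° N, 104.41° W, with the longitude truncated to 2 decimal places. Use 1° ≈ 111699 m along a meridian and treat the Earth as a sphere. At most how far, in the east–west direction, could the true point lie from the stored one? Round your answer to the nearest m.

1087 m

Truncating at 2 decimal places can drop up to a full unit in the last place, so the longitude may be off by as much as 0.01°.
At latitude 13.282° a degree of longitude spans 111699 m × cos 13.282° = 111699 × 0.9733 ≈ 108711 m.
Maximum E–W displacement: 0.01 × 108711 = 1087.11 m.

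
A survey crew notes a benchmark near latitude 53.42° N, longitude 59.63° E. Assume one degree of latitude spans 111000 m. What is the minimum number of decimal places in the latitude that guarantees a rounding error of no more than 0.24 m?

6 decimal places

One degree of latitude covers 111000 m.
Rounding to N decimal places gives at most 0.5 × 10⁻ᴺ degrees of error, i.e. 0.5 × 10⁻ᴺ × 111000 m.
Setting 55500 × 10⁻ᴺ ≤ 0.24 gives 10ᴺ ≥ 2.312e+05, i.e. N ≥ 5.36.
So 6 decimal places suffice (0.0555 m); 5 would allow up to 0.555 m.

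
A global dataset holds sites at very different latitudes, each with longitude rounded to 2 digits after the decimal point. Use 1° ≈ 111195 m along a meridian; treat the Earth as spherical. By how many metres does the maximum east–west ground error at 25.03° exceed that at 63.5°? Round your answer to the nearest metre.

Rounding to 2 decimal places leaves the longitude within ±0.005° of the true value.
Error at 25.03° = 0.005° × 111195 × cos 25.03° ≈ 555.98 × 0.9061 = 503.76 m.
Error at 63.5° = 0.005° × 111195 × cos 63.5° ≈ 555.98 × 0.4462 = 248.07 m.
So the lower-latitude error exceeds the higher by 503.76 − 248.07 = 255.69 m.

256 metres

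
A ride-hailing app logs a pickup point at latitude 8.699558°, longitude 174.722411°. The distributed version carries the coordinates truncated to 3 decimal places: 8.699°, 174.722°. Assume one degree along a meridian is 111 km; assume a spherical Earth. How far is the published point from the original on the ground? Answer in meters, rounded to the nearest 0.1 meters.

76.6 meters

The latitude changed by +0.000558° and the longitude by +0.000411°.
N–S: 0.000558° × 111000 m/° = 61.938 m.
E–W at 8.699°: 0.000411° × 111000 × cos 8.699° = 0.000411 × 111000 × 0.9885 ≈ 45.0962 m.
Hypotenuse of the two orthogonal shifts: √(61.938² + 45.0962²) = 76.6158 m.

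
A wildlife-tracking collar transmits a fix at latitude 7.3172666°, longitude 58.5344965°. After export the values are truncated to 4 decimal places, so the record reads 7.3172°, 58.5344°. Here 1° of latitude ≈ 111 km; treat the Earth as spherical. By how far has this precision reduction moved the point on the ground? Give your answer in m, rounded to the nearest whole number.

13 m

Δlat = 7.3172666 − 7.3172 = +0.0000666°; Δlon = 58.5344965 − 58.5344 = +0.0000965°.
North–south shift: 0.0000666 × 111000 = 7.3926 m.
East–west at this latitude: 0.0000965° × 111000 × cos 7.3172° ≈ 0.0000965 × 110096 = 10.6243 m.
Combined displacement = (7.3926² + 10.6243²)^½ ≈ 12.9432 m.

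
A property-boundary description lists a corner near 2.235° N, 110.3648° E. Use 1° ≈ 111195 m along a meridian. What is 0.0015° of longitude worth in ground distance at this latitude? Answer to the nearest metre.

167 metres

0.0015° of longitude at 2.235° is 0.0015 × 111195 × cos 2.235° ≈ 0.0015 × 111110 = 166.666 m.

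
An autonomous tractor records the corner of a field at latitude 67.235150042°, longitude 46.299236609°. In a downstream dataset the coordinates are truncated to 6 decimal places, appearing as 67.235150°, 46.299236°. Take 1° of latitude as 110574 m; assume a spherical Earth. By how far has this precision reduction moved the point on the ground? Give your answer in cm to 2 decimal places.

2.65 cm

The latitude changed by +0.000000042° and the longitude by +0.000000609°.
North–south shift: 0.000000042 × 110574 = 0.00464411 m.
E–W at 67.2352°: 0.000000609° × 110574 × cos 67.2352° = 0.000000609 × 110574 × 0.3869 ≈ 0.026057 m.
Distance: √(0.00464411² + 0.026057²) ≈ 0.0264677 m.
That is 0.0264677 m = 2.6468 cm.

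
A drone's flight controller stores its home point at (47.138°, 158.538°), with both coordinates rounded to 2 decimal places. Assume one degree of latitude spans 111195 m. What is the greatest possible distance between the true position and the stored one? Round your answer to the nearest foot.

Rounding to 2 decimal places leaves each coordinate within ±0.005° of the true value.
N–S: 0.005° × 111195 m/° = 555.975 m.
Longitude error → 0.005 × 111195 × cos 47.138° = 0.005 × 111195 × 0.6802 ≈ 378.194 m.
Worst case both components are at the extreme and orthogonal: √(555.975² + 378.194²) ≈ 672.413 m.
In feet: 672.413 m ÷ 0.3048 ≈ 2206.1 ft.

2206 feet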